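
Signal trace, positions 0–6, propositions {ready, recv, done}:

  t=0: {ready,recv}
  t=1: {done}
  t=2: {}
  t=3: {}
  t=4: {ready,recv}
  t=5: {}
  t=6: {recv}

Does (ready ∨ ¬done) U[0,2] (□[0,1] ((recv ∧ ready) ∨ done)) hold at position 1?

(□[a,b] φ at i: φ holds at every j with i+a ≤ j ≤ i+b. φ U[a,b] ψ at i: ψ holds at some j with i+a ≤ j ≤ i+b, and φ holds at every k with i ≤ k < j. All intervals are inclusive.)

Need some j in [1,3] with □[0,1] ((recv ∧ ready) ∨ done), and (ready ∨ ¬done) at every k in [1,j-1].
  j=1: □[0,1] ((recv ∧ ready) ∨ done) — fails at 2.
  j=2: □[0,1] ((recv ∧ ready) ∨ done) — fails at 2.
  j=3: □[0,1] ((recv ∧ ready) ∨ done) — fails at 3.
No j in the window works → until fails.

False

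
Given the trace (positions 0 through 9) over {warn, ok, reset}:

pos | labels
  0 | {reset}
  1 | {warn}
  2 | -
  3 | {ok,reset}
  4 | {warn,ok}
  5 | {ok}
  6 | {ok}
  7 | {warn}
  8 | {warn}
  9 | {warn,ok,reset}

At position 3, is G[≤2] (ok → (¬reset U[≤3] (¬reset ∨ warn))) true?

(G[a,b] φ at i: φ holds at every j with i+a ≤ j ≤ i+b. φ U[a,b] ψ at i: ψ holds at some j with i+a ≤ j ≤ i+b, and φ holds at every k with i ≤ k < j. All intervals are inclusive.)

Check (ok → (¬reset U[≤3] (¬reset ∨ warn))) at every j in [3,5]:
  j=3: antecedent true; consequent fails → ✗
  j=4: antecedent true; consequent holds → ✓
  j=5: antecedent true; consequent holds → ✓
Fails at j=3 → formula fails.

No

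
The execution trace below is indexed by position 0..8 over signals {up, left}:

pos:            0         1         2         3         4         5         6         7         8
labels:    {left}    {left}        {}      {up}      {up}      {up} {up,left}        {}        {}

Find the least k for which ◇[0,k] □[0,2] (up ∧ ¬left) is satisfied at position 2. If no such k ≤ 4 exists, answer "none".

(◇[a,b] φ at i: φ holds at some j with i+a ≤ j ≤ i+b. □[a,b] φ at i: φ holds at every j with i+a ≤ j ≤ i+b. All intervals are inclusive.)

1

Scan j = 2,3,… for □[0,2] (up ∧ ¬left):
  j=2: fails
  j=3: holds
First hit at j=3, so smallest k = 3-2 = 1.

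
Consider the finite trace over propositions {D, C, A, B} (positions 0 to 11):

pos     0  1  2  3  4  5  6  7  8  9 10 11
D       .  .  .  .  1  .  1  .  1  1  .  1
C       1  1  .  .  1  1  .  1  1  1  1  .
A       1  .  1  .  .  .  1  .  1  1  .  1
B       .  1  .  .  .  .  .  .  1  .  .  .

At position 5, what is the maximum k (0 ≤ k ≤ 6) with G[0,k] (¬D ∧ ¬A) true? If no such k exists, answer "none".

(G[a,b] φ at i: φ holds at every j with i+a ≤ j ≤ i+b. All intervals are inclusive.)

(¬D ∧ ¬A) must hold from j=5 onward; find where it first fails.
  j=5: holds
  j=6: fails
Holds on [5,5], so largest k = 0.

0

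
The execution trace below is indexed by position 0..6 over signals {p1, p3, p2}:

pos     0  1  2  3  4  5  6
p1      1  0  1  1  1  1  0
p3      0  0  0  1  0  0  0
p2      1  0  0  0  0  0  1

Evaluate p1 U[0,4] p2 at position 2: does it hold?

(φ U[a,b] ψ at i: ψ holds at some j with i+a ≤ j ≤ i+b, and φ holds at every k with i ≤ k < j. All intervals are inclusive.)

Holds

Need some j in [2,6] with p2, and p1 at every k in [2,j-1].
  j=2: p2 false.
  j=3: p2 false.
  j=4: p2 false.
  j=5: p2 false.
  j=6: p2 holds; p1 holds at every k in [2,5] → satisfied.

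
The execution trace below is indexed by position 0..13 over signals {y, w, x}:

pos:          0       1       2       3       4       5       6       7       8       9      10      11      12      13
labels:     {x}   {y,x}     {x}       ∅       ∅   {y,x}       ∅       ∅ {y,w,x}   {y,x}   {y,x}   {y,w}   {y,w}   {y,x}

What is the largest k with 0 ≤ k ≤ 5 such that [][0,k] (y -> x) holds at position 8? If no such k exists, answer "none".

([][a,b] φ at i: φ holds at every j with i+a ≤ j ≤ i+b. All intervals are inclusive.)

(y -> x) must hold from j=8 onward; find where it first fails.
  j=8: holds
  j=9: holds
  j=10: holds
  j=11: fails
Holds on [8,10], so largest k = 2.

2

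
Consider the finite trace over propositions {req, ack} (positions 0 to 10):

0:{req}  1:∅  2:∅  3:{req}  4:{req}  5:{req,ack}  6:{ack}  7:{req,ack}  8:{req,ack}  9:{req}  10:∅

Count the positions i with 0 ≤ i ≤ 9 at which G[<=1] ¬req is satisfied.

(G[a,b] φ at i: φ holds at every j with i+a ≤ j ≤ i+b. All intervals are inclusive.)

Evaluate at each i in [0,9]:
  i=0: ✗ (fails at j=0)
  i=1: ✓ (all of [1,2])
  i=2: ✗ (fails at j=3)
  i=3: ✗ (fails at j=3)
  i=4: ✗ (fails at j=4)
  i=5: ✗ (fails at j=5)
  i=6: ✗ (fails at j=7)
  i=7: ✗ (fails at j=7)
  i=8: ✗ (fails at j=8)
  i=9: ✗ (fails at j=9)
Positions where it holds: {1} → 1.

1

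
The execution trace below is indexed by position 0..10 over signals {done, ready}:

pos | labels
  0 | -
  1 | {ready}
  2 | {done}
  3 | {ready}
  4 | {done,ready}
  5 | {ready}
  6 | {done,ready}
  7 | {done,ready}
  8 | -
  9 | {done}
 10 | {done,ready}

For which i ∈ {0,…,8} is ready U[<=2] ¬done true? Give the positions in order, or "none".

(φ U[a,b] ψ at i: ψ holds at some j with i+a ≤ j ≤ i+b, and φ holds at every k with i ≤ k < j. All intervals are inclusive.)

0, 1, 3, 4, 5, 6, 7, 8

Evaluate at each i in [0,8]:
  i=0: ✓ (rhs at j=0)
  i=1: ✓ (rhs at j=1)
  i=2: ✗ (lhs fails at k=2 before rhs at j=3)
  i=3: ✓ (rhs at j=3)
  i=4: ✓ (rhs at j=5; lhs holds on [4,4])
  i=5: ✓ (rhs at j=5)
  i=6: ✓ (rhs at j=8; lhs holds on [6,7])
  i=7: ✓ (rhs at j=8; lhs holds on [7,7])
  i=8: ✓ (rhs at j=8)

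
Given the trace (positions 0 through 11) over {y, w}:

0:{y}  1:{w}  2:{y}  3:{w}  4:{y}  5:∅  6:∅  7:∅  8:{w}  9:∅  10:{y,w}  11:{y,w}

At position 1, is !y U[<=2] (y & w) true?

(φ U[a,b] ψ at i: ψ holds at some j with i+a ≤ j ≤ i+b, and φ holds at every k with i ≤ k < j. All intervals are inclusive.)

Need some j in [1,3] with (y & w), and !y at every k in [1,j-1].
  j=1: (y & w) false.
  j=2: (y & w) false.
  j=3: (y & w) false.
No j in the window works → until fails.

Does not hold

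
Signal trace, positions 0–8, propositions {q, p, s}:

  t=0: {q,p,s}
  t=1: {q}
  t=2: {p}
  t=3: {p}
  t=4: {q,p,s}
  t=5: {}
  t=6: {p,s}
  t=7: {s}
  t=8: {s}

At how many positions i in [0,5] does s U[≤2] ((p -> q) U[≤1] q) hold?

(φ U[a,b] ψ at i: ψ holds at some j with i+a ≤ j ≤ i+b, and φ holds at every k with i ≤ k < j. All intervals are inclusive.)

3

Evaluate at each i in [0,5]:
  i=0: ✓ (rhs at j=0)
  i=1: ✓ (rhs at j=1)
  i=2: ✗ (lhs fails at k=2 before rhs at j=4)
  i=3: ✗ (lhs fails at k=3 before rhs at j=4)
  i=4: ✓ (rhs at j=4)
  i=5: ✗ (no rhs in [5,7])
Positions where it holds: {0, 1, 4} → 3.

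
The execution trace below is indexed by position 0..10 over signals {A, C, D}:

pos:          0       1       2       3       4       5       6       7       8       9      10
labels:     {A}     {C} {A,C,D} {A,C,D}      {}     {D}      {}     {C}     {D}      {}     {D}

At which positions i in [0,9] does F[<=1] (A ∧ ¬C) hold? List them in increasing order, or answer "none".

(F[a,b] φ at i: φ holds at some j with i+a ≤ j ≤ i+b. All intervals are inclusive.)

0

Evaluate at each i in [0,9]:
  i=0: ✓ (witness j=0)
  i=1: ✗ (none in [1,2])
  i=2: ✗ (none in [2,3])
  i=3: ✗ (none in [3,4])
  i=4: ✗ (none in [4,5])
  i=5: ✗ (none in [5,6])
  i=6: ✗ (none in [6,7])
  i=7: ✗ (none in [7,8])
  i=8: ✗ (none in [8,9])
  i=9: ✗ (none in [9,10])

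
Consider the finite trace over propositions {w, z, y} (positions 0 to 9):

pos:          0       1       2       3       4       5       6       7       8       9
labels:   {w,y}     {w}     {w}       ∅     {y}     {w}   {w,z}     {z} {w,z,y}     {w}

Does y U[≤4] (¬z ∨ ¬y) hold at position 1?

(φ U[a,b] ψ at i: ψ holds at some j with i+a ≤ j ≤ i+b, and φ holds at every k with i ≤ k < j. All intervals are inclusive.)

Holds

Need some j in [1,5] with (¬z ∨ ¬y), and y at every k in [1,j-1].
  j=1: (¬z ∨ ¬y) holds; no prefix to check → satisfied.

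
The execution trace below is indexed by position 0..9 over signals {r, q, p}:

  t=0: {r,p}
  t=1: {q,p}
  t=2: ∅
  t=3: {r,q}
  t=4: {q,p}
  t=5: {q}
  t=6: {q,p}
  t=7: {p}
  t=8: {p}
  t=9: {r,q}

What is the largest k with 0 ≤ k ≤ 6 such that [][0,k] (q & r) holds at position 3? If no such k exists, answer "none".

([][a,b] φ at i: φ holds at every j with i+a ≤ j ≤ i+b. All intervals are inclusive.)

(q & r) must hold from j=3 onward; find where it first fails.
  j=3: holds
  j=4: fails
Holds on [3,3], so largest k = 0.

0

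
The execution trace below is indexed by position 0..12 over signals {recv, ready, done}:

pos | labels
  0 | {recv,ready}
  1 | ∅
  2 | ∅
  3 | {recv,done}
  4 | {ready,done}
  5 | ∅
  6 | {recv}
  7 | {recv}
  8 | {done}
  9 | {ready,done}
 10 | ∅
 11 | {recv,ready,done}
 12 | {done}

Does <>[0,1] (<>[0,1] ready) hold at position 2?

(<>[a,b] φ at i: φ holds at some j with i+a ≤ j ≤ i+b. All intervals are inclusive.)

Yes

Check <>[0,1] ready at each j in [2,3]:
  j=2: fails (none in [2,3])
  j=3: holds (witness at 4)
Found at j=3 → formula holds.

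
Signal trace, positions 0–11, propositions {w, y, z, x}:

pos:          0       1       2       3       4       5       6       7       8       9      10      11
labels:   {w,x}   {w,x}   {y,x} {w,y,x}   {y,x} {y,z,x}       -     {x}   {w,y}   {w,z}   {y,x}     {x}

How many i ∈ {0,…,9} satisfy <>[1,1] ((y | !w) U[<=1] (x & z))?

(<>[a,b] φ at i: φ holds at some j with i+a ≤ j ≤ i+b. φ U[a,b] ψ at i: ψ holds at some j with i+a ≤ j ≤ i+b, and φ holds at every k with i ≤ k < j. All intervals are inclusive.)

Evaluate at each i in [0,9]:
  i=0: ✗ (none in [1,1])
  i=1: ✗ (none in [2,2])
  i=2: ✗ (none in [3,3])
  i=3: ✓ (witness j=4)
  i=4: ✓ (witness j=5)
  i=5: ✗ (none in [6,6])
  i=6: ✗ (none in [7,7])
  i=7: ✗ (none in [8,8])
  i=8: ✗ (none in [9,9])
  i=9: ✗ (none in [10,10])
Positions where it holds: {3, 4} → 2.

2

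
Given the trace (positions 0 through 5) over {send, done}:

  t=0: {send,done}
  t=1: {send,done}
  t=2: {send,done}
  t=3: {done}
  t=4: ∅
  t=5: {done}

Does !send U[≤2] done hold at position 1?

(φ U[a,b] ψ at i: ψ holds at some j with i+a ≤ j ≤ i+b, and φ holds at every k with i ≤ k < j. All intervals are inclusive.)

True

Need some j in [1,3] with done, and !send at every k in [1,j-1].
  j=1: done holds; no prefix to check → satisfied.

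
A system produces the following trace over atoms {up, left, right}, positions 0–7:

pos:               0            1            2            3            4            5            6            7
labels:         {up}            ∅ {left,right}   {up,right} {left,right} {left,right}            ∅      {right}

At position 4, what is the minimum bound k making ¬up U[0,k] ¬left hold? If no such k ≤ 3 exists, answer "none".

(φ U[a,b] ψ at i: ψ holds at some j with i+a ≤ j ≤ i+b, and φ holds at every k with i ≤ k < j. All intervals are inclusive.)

2

Need earliest j ≥ 4 with ¬left, and ¬up at every k in [4,j-1].
  j=4: rhs fails.
  j=5: rhs fails.
  j=6: rhs holds; lhs holds on [4,5]. k = 2.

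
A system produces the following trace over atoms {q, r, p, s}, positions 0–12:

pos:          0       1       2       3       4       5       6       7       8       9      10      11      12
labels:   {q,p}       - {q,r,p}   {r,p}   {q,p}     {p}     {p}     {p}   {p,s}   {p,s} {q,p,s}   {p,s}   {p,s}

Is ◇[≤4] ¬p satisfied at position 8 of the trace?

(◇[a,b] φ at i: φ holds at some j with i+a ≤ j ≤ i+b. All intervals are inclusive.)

False

Check ¬p at each j in [8,12]:
  j=8: false
  j=9: false
  j=10: false
  j=11: false
  j=12: false
No position in the window satisfies it → formula fails.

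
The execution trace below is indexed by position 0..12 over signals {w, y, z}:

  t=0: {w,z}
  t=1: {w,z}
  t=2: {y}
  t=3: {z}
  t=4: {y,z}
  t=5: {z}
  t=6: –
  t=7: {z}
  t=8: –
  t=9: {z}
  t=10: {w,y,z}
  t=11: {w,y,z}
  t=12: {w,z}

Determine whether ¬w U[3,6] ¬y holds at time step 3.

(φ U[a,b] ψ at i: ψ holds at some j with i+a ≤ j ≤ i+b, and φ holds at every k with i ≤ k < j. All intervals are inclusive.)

Holds

Need some j in [6,9] with ¬y, and ¬w at every k in [3,j-1].
  j=6: ¬y holds; ¬w holds at every k in [3,5] → satisfied.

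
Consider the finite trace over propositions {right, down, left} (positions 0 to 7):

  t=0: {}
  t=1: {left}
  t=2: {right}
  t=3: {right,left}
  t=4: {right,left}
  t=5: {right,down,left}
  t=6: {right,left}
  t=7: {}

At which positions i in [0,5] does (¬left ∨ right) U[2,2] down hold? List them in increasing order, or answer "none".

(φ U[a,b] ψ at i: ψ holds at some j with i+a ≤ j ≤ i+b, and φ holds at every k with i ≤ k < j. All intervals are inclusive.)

Evaluate at each i in [0,5]:
  i=0: ✗ (no rhs in [2,2])
  i=1: ✗ (no rhs in [3,3])
  i=2: ✗ (no rhs in [4,4])
  i=3: ✓ (rhs at j=5; lhs holds on [3,4])
  i=4: ✗ (no rhs in [6,6])
  i=5: ✗ (no rhs in [7,7])

3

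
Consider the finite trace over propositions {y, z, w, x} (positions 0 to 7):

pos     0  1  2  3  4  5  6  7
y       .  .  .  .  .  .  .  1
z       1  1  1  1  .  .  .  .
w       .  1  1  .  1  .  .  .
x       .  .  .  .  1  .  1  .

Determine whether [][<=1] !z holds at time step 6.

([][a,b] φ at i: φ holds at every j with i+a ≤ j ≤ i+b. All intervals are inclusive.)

Check !z at every j in [6,7]:
  j=6: true
  j=7: true
All positions satisfy it → formula holds.

Holds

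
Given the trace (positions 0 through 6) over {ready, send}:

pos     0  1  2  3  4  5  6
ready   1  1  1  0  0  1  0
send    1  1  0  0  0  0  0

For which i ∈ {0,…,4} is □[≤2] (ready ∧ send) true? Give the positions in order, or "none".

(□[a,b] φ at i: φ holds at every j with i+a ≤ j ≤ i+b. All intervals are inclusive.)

none

Evaluate at each i in [0,4]:
  i=0: ✗ (fails at j=2)
  i=1: ✗ (fails at j=2)
  i=2: ✗ (fails at j=2)
  i=3: ✗ (fails at j=3)
  i=4: ✗ (fails at j=4)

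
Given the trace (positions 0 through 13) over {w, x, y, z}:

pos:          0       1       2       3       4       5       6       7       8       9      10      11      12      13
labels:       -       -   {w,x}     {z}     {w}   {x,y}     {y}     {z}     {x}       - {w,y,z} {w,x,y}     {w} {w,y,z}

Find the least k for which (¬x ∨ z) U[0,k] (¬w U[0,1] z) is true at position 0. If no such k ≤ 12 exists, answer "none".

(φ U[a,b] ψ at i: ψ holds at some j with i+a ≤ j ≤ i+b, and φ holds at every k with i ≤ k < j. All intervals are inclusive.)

Need earliest j ≥ 0 with (¬w U[0,1] z), and (¬x ∨ z) at every k in [0,j-1].
  j=0: rhs fails.
  j=1: rhs fails.
  j=2: rhs fails.
  j=3: rhs holds but lhs fails at k=2.
  j=4: rhs fails.
  j=5: rhs fails.
  j=6: rhs holds but lhs fails at k=2.
  j=7: rhs holds but lhs fails at k=2.
  j=8: rhs fails.
  j=9: rhs holds but lhs fails at k=2.
  j=10: rhs holds but lhs fails at k=2.
  j=11: rhs fails.
  j=12: rhs fails.
No witness within the range → none.

none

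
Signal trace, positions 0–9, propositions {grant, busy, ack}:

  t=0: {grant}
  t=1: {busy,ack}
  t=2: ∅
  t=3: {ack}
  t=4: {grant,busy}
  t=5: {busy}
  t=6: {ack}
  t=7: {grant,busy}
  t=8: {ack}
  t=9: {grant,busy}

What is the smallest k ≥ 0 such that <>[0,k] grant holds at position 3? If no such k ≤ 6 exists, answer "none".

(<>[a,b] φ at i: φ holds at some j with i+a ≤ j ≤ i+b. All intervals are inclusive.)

1

Scan j = 3,4,… for grant:
  j=3: fails
  j=4: holds
First hit at j=4, so smallest k = 4-3 = 1.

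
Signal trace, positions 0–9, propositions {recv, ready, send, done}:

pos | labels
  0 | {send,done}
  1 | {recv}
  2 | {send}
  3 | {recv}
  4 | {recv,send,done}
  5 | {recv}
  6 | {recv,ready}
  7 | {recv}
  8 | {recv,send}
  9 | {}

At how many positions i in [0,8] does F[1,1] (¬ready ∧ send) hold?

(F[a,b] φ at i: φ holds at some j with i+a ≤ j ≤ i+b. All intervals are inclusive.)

Evaluate at each i in [0,8]:
  i=0: ✗ (none in [1,1])
  i=1: ✓ (witness j=2)
  i=2: ✗ (none in [3,3])
  i=3: ✓ (witness j=4)
  i=4: ✗ (none in [5,5])
  i=5: ✗ (none in [6,6])
  i=6: ✗ (none in [7,7])
  i=7: ✓ (witness j=8)
  i=8: ✗ (none in [9,9])
Positions where it holds: {1, 3, 7} → 3.

3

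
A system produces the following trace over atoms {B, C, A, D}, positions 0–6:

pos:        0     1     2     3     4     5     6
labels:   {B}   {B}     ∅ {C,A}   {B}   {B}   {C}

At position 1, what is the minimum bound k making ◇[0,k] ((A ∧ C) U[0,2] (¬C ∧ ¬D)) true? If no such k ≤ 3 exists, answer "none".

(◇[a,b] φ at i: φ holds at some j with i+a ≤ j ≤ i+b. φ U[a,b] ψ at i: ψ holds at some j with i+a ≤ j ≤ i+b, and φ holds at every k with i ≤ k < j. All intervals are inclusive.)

0

Scan j = 1,2,… for ((A ∧ C) U[0,2] (¬C ∧ ¬D)):
  j=1: holds
First hit at j=1, so smallest k = 1-1 = 0.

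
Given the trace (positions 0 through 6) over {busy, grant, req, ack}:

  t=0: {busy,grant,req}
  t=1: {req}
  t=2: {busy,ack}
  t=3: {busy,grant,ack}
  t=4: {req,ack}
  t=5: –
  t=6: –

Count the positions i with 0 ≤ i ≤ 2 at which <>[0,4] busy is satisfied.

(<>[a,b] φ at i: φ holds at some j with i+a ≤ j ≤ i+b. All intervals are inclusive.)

3

Evaluate at each i in [0,2]:
  i=0: ✓ (witness j=0)
  i=1: ✓ (witness j=2)
  i=2: ✓ (witness j=2)
Positions where it holds: {0, 1, 2} → 3.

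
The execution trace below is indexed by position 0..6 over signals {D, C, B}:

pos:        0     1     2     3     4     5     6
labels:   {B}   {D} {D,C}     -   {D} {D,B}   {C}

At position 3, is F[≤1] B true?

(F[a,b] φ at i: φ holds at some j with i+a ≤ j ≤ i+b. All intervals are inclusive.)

Does not hold

Check B at each j in [3,4]:
  j=3: false
  j=4: false
No position in the window satisfies it → formula fails.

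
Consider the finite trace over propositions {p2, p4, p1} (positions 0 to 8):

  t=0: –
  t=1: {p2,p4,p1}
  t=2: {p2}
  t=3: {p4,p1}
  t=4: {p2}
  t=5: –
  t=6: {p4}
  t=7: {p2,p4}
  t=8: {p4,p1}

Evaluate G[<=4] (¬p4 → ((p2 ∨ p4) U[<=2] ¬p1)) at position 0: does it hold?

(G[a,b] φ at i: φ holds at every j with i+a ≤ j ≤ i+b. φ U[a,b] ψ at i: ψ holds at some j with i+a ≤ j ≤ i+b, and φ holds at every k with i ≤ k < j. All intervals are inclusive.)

True

Check (¬p4 → ((p2 ∨ p4) U[<=2] ¬p1)) at every j in [0,4]:
  j=0: antecedent true; consequent holds → ✓
  j=1: antecedent false → ✓
  j=2: antecedent true; consequent holds → ✓
  j=3: antecedent false → ✓
  j=4: antecedent true; consequent holds → ✓
All positions satisfy it → formula holds.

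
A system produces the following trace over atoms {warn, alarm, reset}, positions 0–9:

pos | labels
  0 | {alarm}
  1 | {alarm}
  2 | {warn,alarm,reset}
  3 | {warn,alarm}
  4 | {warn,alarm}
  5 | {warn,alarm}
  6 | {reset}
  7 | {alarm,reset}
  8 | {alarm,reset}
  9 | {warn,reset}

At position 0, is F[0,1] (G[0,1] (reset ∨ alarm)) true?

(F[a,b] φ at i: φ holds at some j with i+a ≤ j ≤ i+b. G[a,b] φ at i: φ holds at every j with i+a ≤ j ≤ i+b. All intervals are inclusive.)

Yes

Check G[0,1] (reset ∨ alarm) at each j in [0,1]:
  j=0: holds on [0,1]
  j=1: holds on [1,2]
Found at j=0 → formula holds.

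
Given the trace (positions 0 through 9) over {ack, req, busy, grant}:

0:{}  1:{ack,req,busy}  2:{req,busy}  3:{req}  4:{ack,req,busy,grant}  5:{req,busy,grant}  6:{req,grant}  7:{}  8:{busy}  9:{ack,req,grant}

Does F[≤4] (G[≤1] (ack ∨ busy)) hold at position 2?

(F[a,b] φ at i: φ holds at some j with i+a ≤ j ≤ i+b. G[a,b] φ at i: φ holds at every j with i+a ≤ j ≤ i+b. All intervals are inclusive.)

Yes

Check G[≤1] (ack ∨ busy) at each j in [2,6]:
  j=2: fails at 3
  j=3: fails at 3
  j=4: holds on [4,5]
  j=5: fails at 6
  j=6: fails at 6
Found at j=4 → formula holds.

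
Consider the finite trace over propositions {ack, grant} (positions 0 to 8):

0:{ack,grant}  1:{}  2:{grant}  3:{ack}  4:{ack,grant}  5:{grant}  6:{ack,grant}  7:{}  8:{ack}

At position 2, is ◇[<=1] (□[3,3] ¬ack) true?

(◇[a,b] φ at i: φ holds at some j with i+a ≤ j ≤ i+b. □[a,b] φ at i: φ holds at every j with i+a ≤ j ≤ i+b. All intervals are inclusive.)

True

Check □[3,3] ¬ack at each j in [2,3]:
  j=2: holds on [5,5]
  j=3: fails at 6
Found at j=2 → formula holds.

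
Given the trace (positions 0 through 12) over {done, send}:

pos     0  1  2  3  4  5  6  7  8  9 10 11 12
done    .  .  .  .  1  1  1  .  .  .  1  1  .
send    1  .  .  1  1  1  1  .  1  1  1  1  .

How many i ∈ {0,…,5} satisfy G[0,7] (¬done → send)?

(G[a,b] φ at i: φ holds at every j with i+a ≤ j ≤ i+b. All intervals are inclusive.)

Evaluate at each i in [0,5]:
  i=0: ✗ (fails at j=1)
  i=1: ✗ (fails at j=1)
  i=2: ✗ (fails at j=2)
  i=3: ✗ (fails at j=7)
  i=4: ✗ (fails at j=7)
  i=5: ✗ (fails at j=7)
Positions where it holds: {} → 0.

0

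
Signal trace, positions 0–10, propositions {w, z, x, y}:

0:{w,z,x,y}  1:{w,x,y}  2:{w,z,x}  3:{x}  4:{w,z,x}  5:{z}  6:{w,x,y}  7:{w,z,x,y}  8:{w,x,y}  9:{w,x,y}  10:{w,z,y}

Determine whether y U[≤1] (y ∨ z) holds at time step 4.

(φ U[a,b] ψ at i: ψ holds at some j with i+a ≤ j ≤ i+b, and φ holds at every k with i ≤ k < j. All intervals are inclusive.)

Need some j in [4,5] with (y ∨ z), and y at every k in [4,j-1].
  j=4: (y ∨ z) holds; no prefix to check → satisfied.

Yes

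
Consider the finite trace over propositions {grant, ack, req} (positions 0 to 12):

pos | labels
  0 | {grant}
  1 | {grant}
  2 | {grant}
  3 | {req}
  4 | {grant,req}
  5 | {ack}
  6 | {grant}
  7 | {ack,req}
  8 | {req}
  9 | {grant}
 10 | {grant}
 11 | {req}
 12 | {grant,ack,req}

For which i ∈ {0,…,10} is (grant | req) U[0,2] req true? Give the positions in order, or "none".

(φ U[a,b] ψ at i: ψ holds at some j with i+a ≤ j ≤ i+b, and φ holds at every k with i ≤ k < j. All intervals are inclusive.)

Evaluate at each i in [0,10]:
  i=0: ✗ (no rhs in [0,2])
  i=1: ✓ (rhs at j=3; lhs holds on [1,2])
  i=2: ✓ (rhs at j=3; lhs holds on [2,2])
  i=3: ✓ (rhs at j=3)
  i=4: ✓ (rhs at j=4)
  i=5: ✗ (lhs fails at k=5 before rhs at j=7)
  i=6: ✓ (rhs at j=7; lhs holds on [6,6])
  i=7: ✓ (rhs at j=7)
  i=8: ✓ (rhs at j=8)
  i=9: ✓ (rhs at j=11; lhs holds on [9,10])
  i=10: ✓ (rhs at j=11; lhs holds on [10,10])

1, 2, 3, 4, 6, 7, 8, 9, 10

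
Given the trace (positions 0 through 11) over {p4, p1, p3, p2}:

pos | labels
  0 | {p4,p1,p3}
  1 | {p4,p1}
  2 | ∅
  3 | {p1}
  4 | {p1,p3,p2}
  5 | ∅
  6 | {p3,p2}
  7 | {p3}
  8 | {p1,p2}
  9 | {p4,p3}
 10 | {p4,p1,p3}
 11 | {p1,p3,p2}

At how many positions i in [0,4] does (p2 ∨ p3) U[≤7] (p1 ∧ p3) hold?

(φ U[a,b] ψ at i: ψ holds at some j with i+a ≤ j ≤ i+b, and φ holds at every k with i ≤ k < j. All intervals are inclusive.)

2

Evaluate at each i in [0,4]:
  i=0: ✓ (rhs at j=0)
  i=1: ✗ (lhs fails at k=1 before rhs at j=4)
  i=2: ✗ (lhs fails at k=2 before rhs at j=4)
  i=3: ✗ (lhs fails at k=3 before rhs at j=4)
  i=4: ✓ (rhs at j=4)
Positions where it holds: {0, 4} → 2.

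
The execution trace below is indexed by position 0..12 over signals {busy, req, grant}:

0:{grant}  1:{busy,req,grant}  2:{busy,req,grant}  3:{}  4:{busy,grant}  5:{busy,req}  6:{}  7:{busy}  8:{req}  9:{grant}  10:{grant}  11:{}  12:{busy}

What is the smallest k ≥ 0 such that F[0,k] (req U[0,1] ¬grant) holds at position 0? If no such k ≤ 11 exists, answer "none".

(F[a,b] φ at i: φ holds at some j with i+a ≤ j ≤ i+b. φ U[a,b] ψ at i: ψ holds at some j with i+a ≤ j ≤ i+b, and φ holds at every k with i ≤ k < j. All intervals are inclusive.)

Scan j = 0,1,… for (req U[0,1] ¬grant):
  j=0: fails
  j=1: fails
  j=2: holds
First hit at j=2, so smallest k = 2-0 = 2.

2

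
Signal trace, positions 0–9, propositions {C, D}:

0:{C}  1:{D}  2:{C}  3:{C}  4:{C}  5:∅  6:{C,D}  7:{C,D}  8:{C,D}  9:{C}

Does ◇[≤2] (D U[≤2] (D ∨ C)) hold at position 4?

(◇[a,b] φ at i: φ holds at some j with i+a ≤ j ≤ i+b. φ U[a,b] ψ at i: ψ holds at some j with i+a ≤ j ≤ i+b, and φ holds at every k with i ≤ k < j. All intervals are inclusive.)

Holds

Check (D U[≤2] (D ∨ C)) at each j in [4,6]:
  j=4: holds
  j=5: fails
  j=6: holds
Found at j=4 → formula holds.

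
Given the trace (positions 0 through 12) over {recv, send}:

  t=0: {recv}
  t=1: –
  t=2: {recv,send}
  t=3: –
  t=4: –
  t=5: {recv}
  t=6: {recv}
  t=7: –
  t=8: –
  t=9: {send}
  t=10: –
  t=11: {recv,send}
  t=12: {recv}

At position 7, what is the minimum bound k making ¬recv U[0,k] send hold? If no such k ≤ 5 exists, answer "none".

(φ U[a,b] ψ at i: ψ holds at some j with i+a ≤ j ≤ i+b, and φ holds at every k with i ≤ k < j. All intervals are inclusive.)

Need earliest j ≥ 7 with send, and ¬recv at every k in [7,j-1].
  j=7: rhs fails.
  j=8: rhs fails.
  j=9: rhs holds; lhs holds on [7,8]. k = 2.

2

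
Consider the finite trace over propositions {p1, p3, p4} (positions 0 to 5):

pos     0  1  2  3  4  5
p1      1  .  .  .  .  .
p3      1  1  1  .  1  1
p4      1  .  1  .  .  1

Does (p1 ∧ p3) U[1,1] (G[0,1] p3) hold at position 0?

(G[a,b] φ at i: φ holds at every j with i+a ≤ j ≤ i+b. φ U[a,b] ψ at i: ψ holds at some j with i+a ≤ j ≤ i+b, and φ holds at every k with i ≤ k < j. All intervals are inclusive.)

True

Need some j in [1,1] with G[0,1] p3, and (p1 ∧ p3) at every k in [0,j-1].
  j=1: G[0,1] p3 holds; (p1 ∧ p3) holds at every k in [0,0] → satisfied.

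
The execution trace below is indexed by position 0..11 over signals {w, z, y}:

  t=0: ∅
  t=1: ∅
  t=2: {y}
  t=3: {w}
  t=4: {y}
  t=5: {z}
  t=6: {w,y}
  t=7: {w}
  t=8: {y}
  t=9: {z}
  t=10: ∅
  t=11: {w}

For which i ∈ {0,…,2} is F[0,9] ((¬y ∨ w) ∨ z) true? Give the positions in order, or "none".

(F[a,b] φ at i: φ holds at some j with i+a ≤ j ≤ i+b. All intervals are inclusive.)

0, 1, 2

Evaluate at each i in [0,2]:
  i=0: ✓ (witness j=0)
  i=1: ✓ (witness j=1)
  i=2: ✓ (witness j=3)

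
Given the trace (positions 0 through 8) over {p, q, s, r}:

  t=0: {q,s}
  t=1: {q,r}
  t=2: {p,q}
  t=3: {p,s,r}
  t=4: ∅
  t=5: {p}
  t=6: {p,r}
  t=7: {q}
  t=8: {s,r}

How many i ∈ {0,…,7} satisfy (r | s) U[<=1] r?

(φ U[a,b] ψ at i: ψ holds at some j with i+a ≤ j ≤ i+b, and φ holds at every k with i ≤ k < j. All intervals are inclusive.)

Evaluate at each i in [0,7]:
  i=0: ✓ (rhs at j=1; lhs holds on [0,0])
  i=1: ✓ (rhs at j=1)
  i=2: ✗ (lhs fails at k=2 before rhs at j=3)
  i=3: ✓ (rhs at j=3)
  i=4: ✗ (no rhs in [4,5])
  i=5: ✗ (lhs fails at k=5 before rhs at j=6)
  i=6: ✓ (rhs at j=6)
  i=7: ✗ (lhs fails at k=7 before rhs at j=8)
Positions where it holds: {0, 1, 3, 6} → 4.

4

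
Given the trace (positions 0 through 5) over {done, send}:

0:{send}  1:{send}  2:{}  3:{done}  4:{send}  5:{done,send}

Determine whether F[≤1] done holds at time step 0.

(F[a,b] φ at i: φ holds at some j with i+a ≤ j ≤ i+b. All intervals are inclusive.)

Check done at each j in [0,1]:
  j=0: false
  j=1: false
No position in the window satisfies it → formula fails.

False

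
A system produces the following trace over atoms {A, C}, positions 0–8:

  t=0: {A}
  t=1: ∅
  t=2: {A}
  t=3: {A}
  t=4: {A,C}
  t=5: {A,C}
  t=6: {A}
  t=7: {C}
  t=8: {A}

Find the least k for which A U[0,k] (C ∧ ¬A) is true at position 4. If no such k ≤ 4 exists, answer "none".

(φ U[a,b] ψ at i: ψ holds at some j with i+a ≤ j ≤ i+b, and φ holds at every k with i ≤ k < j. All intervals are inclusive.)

3

Need earliest j ≥ 4 with (C ∧ ¬A), and A at every k in [4,j-1].
  j=4: rhs fails.
  j=5: rhs fails.
  j=6: rhs fails.
  j=7: rhs holds; lhs holds on [4,6]. k = 3.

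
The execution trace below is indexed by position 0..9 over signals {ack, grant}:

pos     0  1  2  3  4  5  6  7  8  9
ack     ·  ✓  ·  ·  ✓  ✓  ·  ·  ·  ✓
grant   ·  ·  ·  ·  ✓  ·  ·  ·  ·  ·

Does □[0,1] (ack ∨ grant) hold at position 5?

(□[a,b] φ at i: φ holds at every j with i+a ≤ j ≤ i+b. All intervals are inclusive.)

Check (ack ∨ grant) at every j in [5,6]:
  j=5: true
  j=6: false
Fails at j=6 → formula fails.

No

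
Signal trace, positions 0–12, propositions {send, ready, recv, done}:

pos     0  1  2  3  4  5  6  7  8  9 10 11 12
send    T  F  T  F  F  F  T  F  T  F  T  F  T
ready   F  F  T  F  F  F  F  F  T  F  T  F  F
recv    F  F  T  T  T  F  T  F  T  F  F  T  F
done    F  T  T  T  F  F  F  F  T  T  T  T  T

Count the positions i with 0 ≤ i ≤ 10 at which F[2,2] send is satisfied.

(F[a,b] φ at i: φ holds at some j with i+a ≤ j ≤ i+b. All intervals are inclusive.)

5

Evaluate at each i in [0,10]:
  i=0: ✓ (witness j=2)
  i=1: ✗ (none in [3,3])
  i=2: ✗ (none in [4,4])
  i=3: ✗ (none in [5,5])
  i=4: ✓ (witness j=6)
  i=5: ✗ (none in [7,7])
  i=6: ✓ (witness j=8)
  i=7: ✗ (none in [9,9])
  i=8: ✓ (witness j=10)
  i=9: ✗ (none in [11,11])
  i=10: ✓ (witness j=12)
Positions where it holds: {0, 4, 6, 8, 10} → 5.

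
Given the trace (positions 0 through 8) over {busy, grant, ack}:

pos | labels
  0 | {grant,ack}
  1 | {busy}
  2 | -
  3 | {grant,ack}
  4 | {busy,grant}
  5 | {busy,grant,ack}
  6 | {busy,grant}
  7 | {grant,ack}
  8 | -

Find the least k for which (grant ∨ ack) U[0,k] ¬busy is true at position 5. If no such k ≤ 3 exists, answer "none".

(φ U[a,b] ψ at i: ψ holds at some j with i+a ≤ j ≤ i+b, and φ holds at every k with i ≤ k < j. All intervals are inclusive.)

Need earliest j ≥ 5 with ¬busy, and (grant ∨ ack) at every k in [5,j-1].
  j=5: rhs fails.
  j=6: rhs fails.
  j=7: rhs holds; lhs holds on [5,6]. k = 2.

2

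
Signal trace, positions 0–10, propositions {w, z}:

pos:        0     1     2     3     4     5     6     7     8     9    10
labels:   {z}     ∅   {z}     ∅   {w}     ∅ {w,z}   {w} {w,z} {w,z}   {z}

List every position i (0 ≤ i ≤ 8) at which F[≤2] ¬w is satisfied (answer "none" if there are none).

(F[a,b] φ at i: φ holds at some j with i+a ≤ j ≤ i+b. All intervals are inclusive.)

Evaluate at each i in [0,8]:
  i=0: ✓ (witness j=0)
  i=1: ✓ (witness j=1)
  i=2: ✓ (witness j=2)
  i=3: ✓ (witness j=3)
  i=4: ✓ (witness j=5)
  i=5: ✓ (witness j=5)
  i=6: ✗ (none in [6,8])
  i=7: ✗ (none in [7,9])
  i=8: ✓ (witness j=10)

0, 1, 2, 3, 4, 5, 8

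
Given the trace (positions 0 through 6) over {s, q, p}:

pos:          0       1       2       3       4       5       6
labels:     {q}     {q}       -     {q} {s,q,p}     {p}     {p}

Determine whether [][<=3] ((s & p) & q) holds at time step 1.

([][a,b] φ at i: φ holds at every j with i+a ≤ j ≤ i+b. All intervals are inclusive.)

Check ((s & p) & q) at every j in [1,4]:
  j=1: false
  j=2: false
  j=3: false
  j=4: true
Fails at j=1 → formula fails.

No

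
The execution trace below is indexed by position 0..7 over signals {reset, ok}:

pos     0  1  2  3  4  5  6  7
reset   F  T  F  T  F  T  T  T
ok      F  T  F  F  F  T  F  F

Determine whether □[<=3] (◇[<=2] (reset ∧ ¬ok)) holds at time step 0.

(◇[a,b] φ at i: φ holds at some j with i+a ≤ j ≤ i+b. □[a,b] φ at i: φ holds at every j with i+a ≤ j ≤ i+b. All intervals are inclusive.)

No

Check ◇[<=2] (reset ∧ ¬ok) at every j in [0,3]:
  j=0: fails (none in [0,2])
  j=1: holds (witness at 3)
  j=2: holds (witness at 3)
  j=3: holds (witness at 3)
Fails at j=0 → formula fails.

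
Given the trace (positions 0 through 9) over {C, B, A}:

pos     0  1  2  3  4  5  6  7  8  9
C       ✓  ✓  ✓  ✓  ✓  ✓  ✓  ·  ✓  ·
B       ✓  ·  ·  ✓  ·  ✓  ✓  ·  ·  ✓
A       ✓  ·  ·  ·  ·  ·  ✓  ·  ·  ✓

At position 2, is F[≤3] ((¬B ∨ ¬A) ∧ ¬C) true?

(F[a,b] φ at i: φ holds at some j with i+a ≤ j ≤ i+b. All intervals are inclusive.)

No

Check ((¬B ∨ ¬A) ∧ ¬C) at each j in [2,5]:
  j=2: false
  j=3: false
  j=4: false
  j=5: false
No position in the window satisfies it → formula fails.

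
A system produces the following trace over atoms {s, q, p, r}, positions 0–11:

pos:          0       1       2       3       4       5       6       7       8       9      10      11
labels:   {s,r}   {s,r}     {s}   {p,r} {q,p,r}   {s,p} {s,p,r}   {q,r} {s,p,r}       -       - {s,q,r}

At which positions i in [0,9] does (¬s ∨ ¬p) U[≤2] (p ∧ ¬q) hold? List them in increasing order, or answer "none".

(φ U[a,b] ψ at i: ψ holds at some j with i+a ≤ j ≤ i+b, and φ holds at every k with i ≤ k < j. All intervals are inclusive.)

Evaluate at each i in [0,9]:
  i=0: ✗ (no rhs in [0,2])
  i=1: ✓ (rhs at j=3; lhs holds on [1,2])
  i=2: ✓ (rhs at j=3; lhs holds on [2,2])
  i=3: ✓ (rhs at j=3)
  i=4: ✓ (rhs at j=5; lhs holds on [4,4])
  i=5: ✓ (rhs at j=5)
  i=6: ✓ (rhs at j=6)
  i=7: ✓ (rhs at j=8; lhs holds on [7,7])
  i=8: ✓ (rhs at j=8)
  i=9: ✗ (no rhs in [9,11])

1, 2, 3, 4, 5, 6, 7, 8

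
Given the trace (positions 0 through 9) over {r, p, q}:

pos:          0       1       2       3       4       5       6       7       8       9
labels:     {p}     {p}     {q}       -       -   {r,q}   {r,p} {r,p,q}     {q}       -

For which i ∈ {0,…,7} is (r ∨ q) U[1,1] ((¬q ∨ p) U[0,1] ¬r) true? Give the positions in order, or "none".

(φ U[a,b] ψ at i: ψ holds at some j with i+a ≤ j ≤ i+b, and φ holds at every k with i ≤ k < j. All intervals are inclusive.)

2, 6, 7

Evaluate at each i in [0,7]:
  i=0: ✗ (lhs fails at k=0 before rhs at j=1)
  i=1: ✗ (lhs fails at k=1 before rhs at j=2)
  i=2: ✓ (rhs at j=3; lhs holds on [2,2])
  i=3: ✗ (lhs fails at k=3 before rhs at j=4)
  i=4: ✗ (no rhs in [5,5])
  i=5: ✗ (no rhs in [6,6])
  i=6: ✓ (rhs at j=7; lhs holds on [6,6])
  i=7: ✓ (rhs at j=8; lhs holds on [7,7])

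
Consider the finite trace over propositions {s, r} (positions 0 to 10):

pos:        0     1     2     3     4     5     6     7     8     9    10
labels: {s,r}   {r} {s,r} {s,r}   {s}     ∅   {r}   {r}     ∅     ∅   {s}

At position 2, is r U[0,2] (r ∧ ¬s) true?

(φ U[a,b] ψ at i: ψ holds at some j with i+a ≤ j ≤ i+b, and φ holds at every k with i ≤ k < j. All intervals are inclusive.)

False

Need some j in [2,4] with (r ∧ ¬s), and r at every k in [2,j-1].
  j=2: (r ∧ ¬s) false.
  j=3: (r ∧ ¬s) false.
  j=4: (r ∧ ¬s) false.
No j in the window works → until fails.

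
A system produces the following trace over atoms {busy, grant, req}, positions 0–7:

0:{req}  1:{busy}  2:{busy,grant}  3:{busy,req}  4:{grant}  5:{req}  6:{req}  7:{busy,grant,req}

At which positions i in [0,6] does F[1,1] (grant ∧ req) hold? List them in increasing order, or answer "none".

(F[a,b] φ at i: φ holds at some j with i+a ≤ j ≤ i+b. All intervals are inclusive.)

6

Evaluate at each i in [0,6]:
  i=0: ✗ (none in [1,1])
  i=1: ✗ (none in [2,2])
  i=2: ✗ (none in [3,3])
  i=3: ✗ (none in [4,4])
  i=4: ✗ (none in [5,5])
  i=5: ✗ (none in [6,6])
  i=6: ✓ (witness j=7)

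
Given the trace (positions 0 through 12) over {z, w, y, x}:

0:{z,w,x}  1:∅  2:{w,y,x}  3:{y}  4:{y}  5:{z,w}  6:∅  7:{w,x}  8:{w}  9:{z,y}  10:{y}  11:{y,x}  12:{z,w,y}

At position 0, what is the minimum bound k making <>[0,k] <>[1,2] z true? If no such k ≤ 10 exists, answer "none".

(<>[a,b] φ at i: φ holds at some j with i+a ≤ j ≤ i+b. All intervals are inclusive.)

Scan j = 0,1,… for <>[1,2] z:
  j=0: fails
  j=1: fails
  j=2: fails
  j=3: holds
First hit at j=3, so smallest k = 3-0 = 3.

3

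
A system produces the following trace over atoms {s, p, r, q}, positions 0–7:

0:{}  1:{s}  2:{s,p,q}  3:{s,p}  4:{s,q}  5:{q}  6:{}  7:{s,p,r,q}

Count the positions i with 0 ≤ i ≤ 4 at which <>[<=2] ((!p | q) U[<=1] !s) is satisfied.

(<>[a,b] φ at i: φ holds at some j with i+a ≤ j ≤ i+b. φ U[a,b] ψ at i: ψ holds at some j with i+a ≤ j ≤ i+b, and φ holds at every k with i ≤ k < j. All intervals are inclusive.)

4

Evaluate at each i in [0,4]:
  i=0: ✓ (witness j=0)
  i=1: ✗ (none in [1,3])
  i=2: ✓ (witness j=4)
  i=3: ✓ (witness j=4)
  i=4: ✓ (witness j=4)
Positions where it holds: {0, 2, 3, 4} → 4.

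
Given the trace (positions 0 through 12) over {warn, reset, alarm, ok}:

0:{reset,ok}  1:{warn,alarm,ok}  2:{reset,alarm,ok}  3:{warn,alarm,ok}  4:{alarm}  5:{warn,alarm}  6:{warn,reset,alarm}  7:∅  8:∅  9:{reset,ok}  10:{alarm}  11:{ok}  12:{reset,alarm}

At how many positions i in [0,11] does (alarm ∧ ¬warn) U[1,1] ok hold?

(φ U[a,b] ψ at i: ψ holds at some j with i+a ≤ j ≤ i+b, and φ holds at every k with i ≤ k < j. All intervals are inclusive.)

Evaluate at each i in [0,11]:
  i=0: ✗ (lhs fails at k=0 before rhs at j=1)
  i=1: ✗ (lhs fails at k=1 before rhs at j=2)
  i=2: ✓ (rhs at j=3; lhs holds on [2,2])
  i=3: ✗ (no rhs in [4,4])
  i=4: ✗ (no rhs in [5,5])
  i=5: ✗ (no rhs in [6,6])
  i=6: ✗ (no rhs in [7,7])
  i=7: ✗ (no rhs in [8,8])
  i=8: ✗ (lhs fails at k=8 before rhs at j=9)
  i=9: ✗ (no rhs in [10,10])
  i=10: ✓ (rhs at j=11; lhs holds on [10,10])
  i=11: ✗ (no rhs in [12,12])
Positions where it holds: {2, 10} → 2.

2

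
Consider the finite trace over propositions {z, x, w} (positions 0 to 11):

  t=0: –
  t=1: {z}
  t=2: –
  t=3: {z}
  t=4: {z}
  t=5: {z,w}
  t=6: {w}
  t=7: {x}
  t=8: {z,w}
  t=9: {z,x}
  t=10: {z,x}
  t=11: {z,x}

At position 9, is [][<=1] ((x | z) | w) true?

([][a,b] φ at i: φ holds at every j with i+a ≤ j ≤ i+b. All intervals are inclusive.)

True

Check ((x | z) | w) at every j in [9,10]:
  j=9: true
  j=10: true
All positions satisfy it → formula holds.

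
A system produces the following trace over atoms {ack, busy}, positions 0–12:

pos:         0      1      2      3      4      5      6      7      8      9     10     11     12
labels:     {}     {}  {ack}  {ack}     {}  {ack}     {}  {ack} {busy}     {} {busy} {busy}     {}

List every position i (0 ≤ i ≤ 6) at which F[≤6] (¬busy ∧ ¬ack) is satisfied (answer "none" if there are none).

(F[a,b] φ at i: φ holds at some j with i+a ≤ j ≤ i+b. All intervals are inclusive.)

0, 1, 2, 3, 4, 5, 6

Evaluate at each i in [0,6]:
  i=0: ✓ (witness j=0)
  i=1: ✓ (witness j=1)
  i=2: ✓ (witness j=4)
  i=3: ✓ (witness j=4)
  i=4: ✓ (witness j=4)
  i=5: ✓ (witness j=6)
  i=6: ✓ (witness j=6)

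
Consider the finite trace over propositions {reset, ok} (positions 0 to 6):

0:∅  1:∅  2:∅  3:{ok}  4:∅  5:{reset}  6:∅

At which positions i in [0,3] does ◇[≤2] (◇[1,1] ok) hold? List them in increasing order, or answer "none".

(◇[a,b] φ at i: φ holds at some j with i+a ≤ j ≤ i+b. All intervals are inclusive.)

Evaluate at each i in [0,3]:
  i=0: ✓ (witness j=2)
  i=1: ✓ (witness j=2)
  i=2: ✓ (witness j=2)
  i=3: ✗ (none in [3,5])

0, 1, 2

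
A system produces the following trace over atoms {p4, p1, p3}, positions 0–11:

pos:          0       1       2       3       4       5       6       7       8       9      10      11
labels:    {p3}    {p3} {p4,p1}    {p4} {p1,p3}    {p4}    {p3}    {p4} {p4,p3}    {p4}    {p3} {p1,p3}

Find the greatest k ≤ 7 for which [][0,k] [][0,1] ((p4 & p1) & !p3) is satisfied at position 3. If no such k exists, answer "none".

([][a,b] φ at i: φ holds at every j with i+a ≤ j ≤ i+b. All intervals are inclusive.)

[][0,1] ((p4 & p1) & !p3) must hold from j=3 onward; find where it first fails.
  j=3: fails → no k works.

none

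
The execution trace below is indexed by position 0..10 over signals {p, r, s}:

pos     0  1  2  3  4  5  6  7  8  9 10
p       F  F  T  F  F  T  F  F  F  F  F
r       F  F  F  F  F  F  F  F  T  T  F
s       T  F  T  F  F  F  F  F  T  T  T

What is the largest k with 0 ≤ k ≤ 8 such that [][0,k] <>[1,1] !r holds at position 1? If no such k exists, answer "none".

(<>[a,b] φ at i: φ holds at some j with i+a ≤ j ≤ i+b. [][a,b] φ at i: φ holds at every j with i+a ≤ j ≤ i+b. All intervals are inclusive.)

<>[1,1] !r must hold from j=1 onward; find where it first fails.
  j=1: holds
  j=2: holds
  j=3: holds
  j=4: holds
  j=5: holds
  j=6: holds
  j=7: fails
Holds on [1,6], so largest k = 5.

5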